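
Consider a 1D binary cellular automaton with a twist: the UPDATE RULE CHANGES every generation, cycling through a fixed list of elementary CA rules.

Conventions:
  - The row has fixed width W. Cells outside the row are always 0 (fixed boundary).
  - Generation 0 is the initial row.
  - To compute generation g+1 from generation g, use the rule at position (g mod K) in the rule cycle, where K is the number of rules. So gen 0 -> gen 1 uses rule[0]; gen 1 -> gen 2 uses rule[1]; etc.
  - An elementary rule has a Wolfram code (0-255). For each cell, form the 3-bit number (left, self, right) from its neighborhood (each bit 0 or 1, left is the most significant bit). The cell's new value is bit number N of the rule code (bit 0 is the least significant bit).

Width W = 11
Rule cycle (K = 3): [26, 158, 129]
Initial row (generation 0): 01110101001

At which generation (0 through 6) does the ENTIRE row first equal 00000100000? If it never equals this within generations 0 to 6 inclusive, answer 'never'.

Answer: never

Derivation:
Gen 0: 01110101001
Gen 1 (rule 26): 11000000110
Gen 2 (rule 158): 10100001101
Gen 3 (rule 129): 00001100000
Gen 4 (rule 26): 00011010000
Gen 5 (rule 158): 00110011000
Gen 6 (rule 129): 10000000011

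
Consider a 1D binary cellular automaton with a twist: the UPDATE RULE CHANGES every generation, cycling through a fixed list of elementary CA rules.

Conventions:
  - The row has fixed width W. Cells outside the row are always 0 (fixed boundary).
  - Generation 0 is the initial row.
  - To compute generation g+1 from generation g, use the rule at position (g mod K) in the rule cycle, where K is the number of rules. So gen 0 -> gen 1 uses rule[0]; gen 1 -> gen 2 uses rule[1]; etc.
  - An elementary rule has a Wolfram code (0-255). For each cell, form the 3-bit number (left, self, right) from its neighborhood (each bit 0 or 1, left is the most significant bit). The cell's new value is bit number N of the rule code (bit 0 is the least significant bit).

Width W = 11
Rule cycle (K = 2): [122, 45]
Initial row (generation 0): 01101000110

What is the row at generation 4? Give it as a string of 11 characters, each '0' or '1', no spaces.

Answer: 01110001001

Derivation:
Gen 0: 01101000110
Gen 1 (rule 122): 11110101111
Gen 2 (rule 45): 10001111000
Gen 3 (rule 122): 01011001100
Gen 4 (rule 45): 01110001001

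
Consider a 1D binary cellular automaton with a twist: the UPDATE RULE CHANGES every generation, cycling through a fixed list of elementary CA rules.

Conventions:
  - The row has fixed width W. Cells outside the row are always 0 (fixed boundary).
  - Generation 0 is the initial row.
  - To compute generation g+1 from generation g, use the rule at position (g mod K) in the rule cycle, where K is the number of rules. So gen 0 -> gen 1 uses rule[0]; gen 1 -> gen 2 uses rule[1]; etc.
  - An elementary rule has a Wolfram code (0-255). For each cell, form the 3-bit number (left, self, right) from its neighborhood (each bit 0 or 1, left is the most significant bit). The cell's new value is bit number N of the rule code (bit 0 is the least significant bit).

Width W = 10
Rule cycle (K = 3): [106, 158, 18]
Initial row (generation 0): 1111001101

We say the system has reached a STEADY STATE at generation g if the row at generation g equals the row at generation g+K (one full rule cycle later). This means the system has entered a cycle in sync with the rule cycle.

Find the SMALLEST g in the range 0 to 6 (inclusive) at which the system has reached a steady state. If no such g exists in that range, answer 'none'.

Gen 0: 1111001101
Gen 1 (rule 106): 1001011110
Gen 2 (rule 158): 1111011101
Gen 3 (rule 18): 0000000000
Gen 4 (rule 106): 0000000000
Gen 5 (rule 158): 0000000000
Gen 6 (rule 18): 0000000000
Gen 7 (rule 106): 0000000000
Gen 8 (rule 158): 0000000000
Gen 9 (rule 18): 0000000000

Answer: 3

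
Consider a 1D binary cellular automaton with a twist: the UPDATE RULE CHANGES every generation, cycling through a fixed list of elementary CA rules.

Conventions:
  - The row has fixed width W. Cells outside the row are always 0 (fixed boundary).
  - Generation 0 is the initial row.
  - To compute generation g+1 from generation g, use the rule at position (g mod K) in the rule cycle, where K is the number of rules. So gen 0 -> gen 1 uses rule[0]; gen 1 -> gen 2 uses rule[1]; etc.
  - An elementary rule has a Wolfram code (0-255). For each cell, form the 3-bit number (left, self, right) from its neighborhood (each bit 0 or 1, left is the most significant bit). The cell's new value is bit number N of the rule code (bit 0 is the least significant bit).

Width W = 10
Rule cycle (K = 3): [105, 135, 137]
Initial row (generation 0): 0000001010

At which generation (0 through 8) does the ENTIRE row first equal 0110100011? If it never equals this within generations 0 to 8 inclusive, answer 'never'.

Gen 0: 0000001010
Gen 1 (rule 105): 1111100100
Gen 2 (rule 135): 0111001101
Gen 3 (rule 137): 0110001000
Gen 4 (rule 105): 0110100011
Gen 5 (rule 135): 1000101100
Gen 6 (rule 137): 0010001001
Gen 7 (rule 105): 1000100000
Gen 8 (rule 135): 1011101111

Answer: 4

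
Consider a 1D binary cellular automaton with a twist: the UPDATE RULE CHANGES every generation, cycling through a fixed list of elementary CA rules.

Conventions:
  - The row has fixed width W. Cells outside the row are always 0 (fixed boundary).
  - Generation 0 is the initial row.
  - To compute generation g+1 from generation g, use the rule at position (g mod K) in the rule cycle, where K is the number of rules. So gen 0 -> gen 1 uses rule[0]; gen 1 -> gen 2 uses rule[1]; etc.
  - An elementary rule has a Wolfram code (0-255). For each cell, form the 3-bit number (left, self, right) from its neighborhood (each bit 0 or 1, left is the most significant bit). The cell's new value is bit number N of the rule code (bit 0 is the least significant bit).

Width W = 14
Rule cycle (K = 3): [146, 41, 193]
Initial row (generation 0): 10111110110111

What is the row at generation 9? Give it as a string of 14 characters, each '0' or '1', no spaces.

Gen 0: 10111110110111
Gen 1 (rule 146): 00011100000010
Gen 2 (rule 41): 11010001111000
Gen 3 (rule 193): 01000100111011
Gen 4 (rule 146): 10101011010000
Gen 5 (rule 41): 01010110100111
Gen 6 (rule 193): 00000010000011
Gen 7 (rule 146): 00000101000100
Gen 8 (rule 41): 11110010010001
Gen 9 (rule 193): 01110000000100

Answer: 01110000000100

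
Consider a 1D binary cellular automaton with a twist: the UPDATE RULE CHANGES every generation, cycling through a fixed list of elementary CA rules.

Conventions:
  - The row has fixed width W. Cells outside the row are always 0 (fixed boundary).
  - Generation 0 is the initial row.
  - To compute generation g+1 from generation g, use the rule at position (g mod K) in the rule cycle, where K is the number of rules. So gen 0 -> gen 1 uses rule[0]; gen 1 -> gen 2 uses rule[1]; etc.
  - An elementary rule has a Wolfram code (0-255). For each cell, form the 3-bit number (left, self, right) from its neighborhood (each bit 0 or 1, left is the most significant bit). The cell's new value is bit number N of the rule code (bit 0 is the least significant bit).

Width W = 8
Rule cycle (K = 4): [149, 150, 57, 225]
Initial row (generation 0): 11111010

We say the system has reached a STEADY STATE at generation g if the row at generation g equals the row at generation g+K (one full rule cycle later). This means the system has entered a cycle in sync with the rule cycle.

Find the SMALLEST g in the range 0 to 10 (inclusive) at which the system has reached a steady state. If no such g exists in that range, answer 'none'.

Gen 0: 11111010
Gen 1 (rule 149): 01110011
Gen 2 (rule 150): 10101100
Gen 3 (rule 57): 01011011
Gen 4 (rule 225): 00101101
Gen 5 (rule 149): 10100001
Gen 6 (rule 150): 10110011
Gen 7 (rule 57): 01101010
Gen 8 (rule 225): 00110100
Gen 9 (rule 149): 10000111
Gen 10 (rule 150): 11001010
Gen 11 (rule 57): 10100101
Gen 12 (rule 225): 01000010
Gen 13 (rule 149): 01111011
Gen 14 (rule 150): 10110000

Answer: none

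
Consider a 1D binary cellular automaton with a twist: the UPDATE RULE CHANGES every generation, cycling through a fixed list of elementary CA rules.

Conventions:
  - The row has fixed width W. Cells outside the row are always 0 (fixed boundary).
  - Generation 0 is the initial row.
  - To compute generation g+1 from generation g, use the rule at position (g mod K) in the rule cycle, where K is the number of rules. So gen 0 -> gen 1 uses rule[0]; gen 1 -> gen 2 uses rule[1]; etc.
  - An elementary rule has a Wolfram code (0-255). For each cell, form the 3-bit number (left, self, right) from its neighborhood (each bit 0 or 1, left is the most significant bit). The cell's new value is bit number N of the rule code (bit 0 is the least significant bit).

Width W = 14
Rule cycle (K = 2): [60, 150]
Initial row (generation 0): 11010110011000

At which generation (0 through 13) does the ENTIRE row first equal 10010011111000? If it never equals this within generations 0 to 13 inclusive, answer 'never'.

Answer: never

Derivation:
Gen 0: 11010110011000
Gen 1 (rule 60): 10111101010100
Gen 2 (rule 150): 10011001010110
Gen 3 (rule 60): 11010101111101
Gen 4 (rule 150): 00010100111001
Gen 5 (rule 60): 00011110100101
Gen 6 (rule 150): 00101100111101
Gen 7 (rule 60): 00111010100011
Gen 8 (rule 150): 01010010110100
Gen 9 (rule 60): 01111011101110
Gen 10 (rule 150): 10110001000101
Gen 11 (rule 60): 11101001100111
Gen 12 (rule 150): 01001110011010
Gen 13 (rule 60): 01101001010111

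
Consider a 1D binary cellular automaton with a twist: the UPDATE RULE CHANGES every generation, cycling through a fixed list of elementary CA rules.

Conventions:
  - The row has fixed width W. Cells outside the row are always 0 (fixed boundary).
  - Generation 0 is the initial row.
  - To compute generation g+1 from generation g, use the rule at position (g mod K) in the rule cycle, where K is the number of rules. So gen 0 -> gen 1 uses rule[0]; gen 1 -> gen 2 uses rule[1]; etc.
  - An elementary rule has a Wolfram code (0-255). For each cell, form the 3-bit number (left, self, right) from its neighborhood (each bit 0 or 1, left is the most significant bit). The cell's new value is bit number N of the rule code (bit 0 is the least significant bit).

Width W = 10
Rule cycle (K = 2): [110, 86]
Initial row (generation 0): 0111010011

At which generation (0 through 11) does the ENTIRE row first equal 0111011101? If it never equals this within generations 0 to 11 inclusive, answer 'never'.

Gen 0: 0111010011
Gen 1 (rule 110): 1101110111
Gen 2 (rule 86): 0100010001
Gen 3 (rule 110): 1100110011
Gen 4 (rule 86): 0111011101
Gen 5 (rule 110): 1101110111
Gen 6 (rule 86): 0100010001
Gen 7 (rule 110): 1100110011
Gen 8 (rule 86): 0111011101
Gen 9 (rule 110): 1101110111
Gen 10 (rule 86): 0100010001
Gen 11 (rule 110): 1100110011

Answer: 4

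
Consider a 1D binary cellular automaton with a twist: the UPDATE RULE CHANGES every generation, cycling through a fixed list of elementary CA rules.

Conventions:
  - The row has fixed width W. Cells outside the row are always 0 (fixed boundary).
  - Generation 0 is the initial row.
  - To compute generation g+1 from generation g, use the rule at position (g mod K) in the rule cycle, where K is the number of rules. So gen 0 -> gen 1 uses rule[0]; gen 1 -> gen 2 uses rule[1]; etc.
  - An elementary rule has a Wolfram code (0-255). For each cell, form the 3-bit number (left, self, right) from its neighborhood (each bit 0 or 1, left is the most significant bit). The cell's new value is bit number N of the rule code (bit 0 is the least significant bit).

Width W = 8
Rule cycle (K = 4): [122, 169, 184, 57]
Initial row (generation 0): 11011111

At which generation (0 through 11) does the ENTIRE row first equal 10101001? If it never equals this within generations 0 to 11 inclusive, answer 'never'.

Gen 0: 11011111
Gen 1 (rule 122): 11110001
Gen 2 (rule 169): 11100100
Gen 3 (rule 184): 11010010
Gen 4 (rule 57): 10101001
Gen 5 (rule 122): 01010110
Gen 6 (rule 169): 00101100
Gen 7 (rule 184): 00011010
Gen 8 (rule 57): 11010101
Gen 9 (rule 122): 11101010
Gen 10 (rule 169): 11010100
Gen 11 (rule 184): 10101010

Answer: 4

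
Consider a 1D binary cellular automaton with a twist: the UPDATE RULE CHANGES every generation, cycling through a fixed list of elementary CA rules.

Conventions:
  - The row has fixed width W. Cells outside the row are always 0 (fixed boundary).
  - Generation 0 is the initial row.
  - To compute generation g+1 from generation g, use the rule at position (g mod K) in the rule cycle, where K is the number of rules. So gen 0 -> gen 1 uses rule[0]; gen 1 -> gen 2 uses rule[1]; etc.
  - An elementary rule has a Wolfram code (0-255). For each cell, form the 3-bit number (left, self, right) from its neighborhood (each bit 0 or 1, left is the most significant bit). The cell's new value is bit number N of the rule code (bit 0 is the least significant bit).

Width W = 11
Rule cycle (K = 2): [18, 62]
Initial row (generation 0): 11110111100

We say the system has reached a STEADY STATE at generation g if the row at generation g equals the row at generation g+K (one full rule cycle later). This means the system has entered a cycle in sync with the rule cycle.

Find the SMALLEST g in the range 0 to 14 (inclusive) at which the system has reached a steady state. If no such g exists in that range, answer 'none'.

Gen 0: 11110111100
Gen 1 (rule 18): 00000000010
Gen 2 (rule 62): 00000000111
Gen 3 (rule 18): 00000001000
Gen 4 (rule 62): 00000011100
Gen 5 (rule 18): 00000100010
Gen 6 (rule 62): 00001110111
Gen 7 (rule 18): 00010000000
Gen 8 (rule 62): 00111000000
Gen 9 (rule 18): 01000100000
Gen 10 (rule 62): 11101110000
Gen 11 (rule 18): 00000001000
Gen 12 (rule 62): 00000011100
Gen 13 (rule 18): 00000100010
Gen 14 (rule 62): 00001110111
Gen 15 (rule 18): 00010000000
Gen 16 (rule 62): 00111000000

Answer: none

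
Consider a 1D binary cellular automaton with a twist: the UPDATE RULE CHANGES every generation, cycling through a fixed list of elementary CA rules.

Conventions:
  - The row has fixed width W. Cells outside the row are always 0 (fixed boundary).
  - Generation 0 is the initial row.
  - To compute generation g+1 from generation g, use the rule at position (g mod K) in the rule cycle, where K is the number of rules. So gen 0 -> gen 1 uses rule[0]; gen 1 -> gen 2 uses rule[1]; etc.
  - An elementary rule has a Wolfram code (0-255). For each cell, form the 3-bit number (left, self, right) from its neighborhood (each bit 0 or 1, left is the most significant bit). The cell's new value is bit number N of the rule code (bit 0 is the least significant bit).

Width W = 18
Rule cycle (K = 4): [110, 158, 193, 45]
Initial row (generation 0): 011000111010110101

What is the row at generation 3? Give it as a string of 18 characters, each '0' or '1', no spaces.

Answer: 010011000111111110

Derivation:
Gen 0: 011000111010110101
Gen 1 (rule 110): 111001101111111111
Gen 2 (rule 158): 110111001111111110
Gen 3 (rule 193): 010011000111111110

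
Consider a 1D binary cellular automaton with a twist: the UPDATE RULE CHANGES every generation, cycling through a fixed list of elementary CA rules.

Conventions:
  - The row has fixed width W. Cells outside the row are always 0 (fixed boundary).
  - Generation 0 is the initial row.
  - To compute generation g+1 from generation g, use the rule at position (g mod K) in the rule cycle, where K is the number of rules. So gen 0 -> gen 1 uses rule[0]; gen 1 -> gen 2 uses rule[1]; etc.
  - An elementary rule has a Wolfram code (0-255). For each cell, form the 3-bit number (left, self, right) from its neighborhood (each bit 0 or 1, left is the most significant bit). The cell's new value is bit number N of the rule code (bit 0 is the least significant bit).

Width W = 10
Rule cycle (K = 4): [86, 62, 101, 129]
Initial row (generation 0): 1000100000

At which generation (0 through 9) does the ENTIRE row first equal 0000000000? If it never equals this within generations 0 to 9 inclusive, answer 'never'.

Answer: 4

Derivation:
Gen 0: 1000100000
Gen 1 (rule 86): 1101110000
Gen 2 (rule 62): 1011001000
Gen 3 (rule 101): 1101001011
Gen 4 (rule 129): 0000000000
Gen 5 (rule 86): 0000000000
Gen 6 (rule 62): 0000000000
Gen 7 (rule 101): 1111111111
Gen 8 (rule 129): 0111111110
Gen 9 (rule 86): 1000000011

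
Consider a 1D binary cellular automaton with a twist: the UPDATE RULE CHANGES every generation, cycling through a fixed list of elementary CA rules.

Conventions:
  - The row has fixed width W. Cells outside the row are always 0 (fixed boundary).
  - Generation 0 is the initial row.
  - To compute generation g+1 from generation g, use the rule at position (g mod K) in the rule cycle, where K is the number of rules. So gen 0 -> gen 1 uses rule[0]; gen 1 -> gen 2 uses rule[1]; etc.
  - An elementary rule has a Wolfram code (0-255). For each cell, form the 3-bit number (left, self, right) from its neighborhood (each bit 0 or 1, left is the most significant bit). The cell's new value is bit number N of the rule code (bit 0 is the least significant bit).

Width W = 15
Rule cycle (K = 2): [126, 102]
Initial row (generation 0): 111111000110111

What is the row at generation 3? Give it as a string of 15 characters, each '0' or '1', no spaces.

Gen 0: 111111000110111
Gen 1 (rule 126): 100001101111101
Gen 2 (rule 102): 100010110000111
Gen 3 (rule 126): 110111111001101

Answer: 110111111001101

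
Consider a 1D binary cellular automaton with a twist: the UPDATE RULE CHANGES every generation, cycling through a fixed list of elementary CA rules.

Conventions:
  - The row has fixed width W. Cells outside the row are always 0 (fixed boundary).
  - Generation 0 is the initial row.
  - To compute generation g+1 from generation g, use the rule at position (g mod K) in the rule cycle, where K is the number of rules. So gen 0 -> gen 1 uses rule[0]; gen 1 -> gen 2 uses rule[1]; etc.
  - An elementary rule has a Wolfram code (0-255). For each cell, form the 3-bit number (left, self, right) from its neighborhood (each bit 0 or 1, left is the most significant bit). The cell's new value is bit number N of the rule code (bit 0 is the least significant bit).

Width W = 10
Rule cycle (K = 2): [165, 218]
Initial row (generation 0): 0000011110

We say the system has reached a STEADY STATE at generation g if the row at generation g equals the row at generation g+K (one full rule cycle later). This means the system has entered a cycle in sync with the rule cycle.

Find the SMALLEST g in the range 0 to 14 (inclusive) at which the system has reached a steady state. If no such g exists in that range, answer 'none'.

Gen 0: 0000011110
Gen 1 (rule 165): 1111001100
Gen 2 (rule 218): 1111111110
Gen 3 (rule 165): 0111111100
Gen 4 (rule 218): 1111111110
Gen 5 (rule 165): 0111111100
Gen 6 (rule 218): 1111111110
Gen 7 (rule 165): 0111111100
Gen 8 (rule 218): 1111111110
Gen 9 (rule 165): 0111111100
Gen 10 (rule 218): 1111111110
Gen 11 (rule 165): 0111111100
Gen 12 (rule 218): 1111111110
Gen 13 (rule 165): 0111111100
Gen 14 (rule 218): 1111111110
Gen 15 (rule 165): 0111111100
Gen 16 (rule 218): 1111111110

Answer: 2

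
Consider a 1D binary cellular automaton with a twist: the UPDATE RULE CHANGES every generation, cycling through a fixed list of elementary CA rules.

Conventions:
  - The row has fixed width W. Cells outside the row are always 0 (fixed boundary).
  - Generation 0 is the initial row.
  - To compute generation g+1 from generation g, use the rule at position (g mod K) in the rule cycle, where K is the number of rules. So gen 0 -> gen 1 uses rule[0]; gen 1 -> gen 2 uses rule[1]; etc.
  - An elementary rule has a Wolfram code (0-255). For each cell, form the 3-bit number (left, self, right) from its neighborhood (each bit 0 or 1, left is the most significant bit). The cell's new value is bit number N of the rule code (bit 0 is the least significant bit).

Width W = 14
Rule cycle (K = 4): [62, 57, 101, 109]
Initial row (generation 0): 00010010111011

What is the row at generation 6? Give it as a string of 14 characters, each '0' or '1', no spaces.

Gen 0: 00010010111011
Gen 1 (rule 62): 00111111100110
Gen 2 (rule 57): 10100000010101
Gen 3 (rule 101): 11101111011111
Gen 4 (rule 109): 10111001110001
Gen 5 (rule 62): 11100111001011
Gen 6 (rule 57): 10010100100110

Answer: 10010100100110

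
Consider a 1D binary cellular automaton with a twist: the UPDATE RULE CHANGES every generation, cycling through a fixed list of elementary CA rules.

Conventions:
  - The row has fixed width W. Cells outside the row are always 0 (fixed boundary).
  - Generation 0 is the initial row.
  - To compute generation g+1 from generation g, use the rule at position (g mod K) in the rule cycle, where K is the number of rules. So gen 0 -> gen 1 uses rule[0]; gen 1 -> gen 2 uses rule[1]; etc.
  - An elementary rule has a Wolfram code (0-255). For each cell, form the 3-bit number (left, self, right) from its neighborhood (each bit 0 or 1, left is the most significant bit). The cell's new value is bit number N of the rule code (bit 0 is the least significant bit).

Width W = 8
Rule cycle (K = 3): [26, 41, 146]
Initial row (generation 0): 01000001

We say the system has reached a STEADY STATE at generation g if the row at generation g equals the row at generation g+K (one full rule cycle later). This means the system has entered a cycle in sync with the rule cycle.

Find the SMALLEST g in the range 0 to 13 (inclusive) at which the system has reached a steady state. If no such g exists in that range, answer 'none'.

Gen 0: 01000001
Gen 1 (rule 26): 10100010
Gen 2 (rule 41): 01001000
Gen 3 (rule 146): 10110100
Gen 4 (rule 26): 00100010
Gen 5 (rule 41): 10001000
Gen 6 (rule 146): 01010100
Gen 7 (rule 26): 10000010
Gen 8 (rule 41): 00111000
Gen 9 (rule 146): 01010100
Gen 10 (rule 26): 10000010
Gen 11 (rule 41): 00111000
Gen 12 (rule 146): 01010100
Gen 13 (rule 26): 10000010
Gen 14 (rule 41): 00111000
Gen 15 (rule 146): 01010100
Gen 16 (rule 26): 10000010

Answer: 6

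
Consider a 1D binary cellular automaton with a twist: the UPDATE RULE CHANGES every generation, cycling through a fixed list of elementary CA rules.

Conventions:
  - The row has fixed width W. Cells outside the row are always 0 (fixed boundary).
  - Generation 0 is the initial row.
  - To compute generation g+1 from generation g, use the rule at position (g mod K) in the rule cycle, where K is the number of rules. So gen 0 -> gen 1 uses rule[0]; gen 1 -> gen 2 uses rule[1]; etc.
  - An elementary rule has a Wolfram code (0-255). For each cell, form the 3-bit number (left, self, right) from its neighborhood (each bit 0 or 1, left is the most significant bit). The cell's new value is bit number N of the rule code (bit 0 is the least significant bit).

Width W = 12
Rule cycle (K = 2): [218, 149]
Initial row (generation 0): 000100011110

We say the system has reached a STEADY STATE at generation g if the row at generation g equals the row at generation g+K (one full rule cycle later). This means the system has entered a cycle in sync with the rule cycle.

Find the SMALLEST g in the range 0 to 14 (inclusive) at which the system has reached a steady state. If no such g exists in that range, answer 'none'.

Answer: 5

Derivation:
Gen 0: 000100011110
Gen 1 (rule 218): 001010111111
Gen 2 (rule 149): 101010011110
Gen 3 (rule 218): 000001111111
Gen 4 (rule 149): 111100111110
Gen 5 (rule 218): 111111111111
Gen 6 (rule 149): 011111111110
Gen 7 (rule 218): 111111111111
Gen 8 (rule 149): 011111111110
Gen 9 (rule 218): 111111111111
Gen 10 (rule 149): 011111111110
Gen 11 (rule 218): 111111111111
Gen 12 (rule 149): 011111111110
Gen 13 (rule 218): 111111111111
Gen 14 (rule 149): 011111111110
Gen 15 (rule 218): 111111111111
Gen 16 (rule 149): 011111111110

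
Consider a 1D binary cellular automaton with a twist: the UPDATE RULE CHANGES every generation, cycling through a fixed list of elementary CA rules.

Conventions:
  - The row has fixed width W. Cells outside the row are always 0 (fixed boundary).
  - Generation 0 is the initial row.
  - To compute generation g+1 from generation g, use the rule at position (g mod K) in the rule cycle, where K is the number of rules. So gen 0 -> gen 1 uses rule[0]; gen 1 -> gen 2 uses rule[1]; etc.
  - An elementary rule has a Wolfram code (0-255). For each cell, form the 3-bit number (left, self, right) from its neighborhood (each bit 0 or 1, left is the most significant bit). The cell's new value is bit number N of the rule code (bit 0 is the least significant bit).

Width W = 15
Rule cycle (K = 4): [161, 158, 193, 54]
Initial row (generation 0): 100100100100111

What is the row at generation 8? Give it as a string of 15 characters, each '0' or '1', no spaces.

Answer: 100000000100011

Derivation:
Gen 0: 100100100100111
Gen 1 (rule 161): 000000000000010
Gen 2 (rule 158): 000000000000111
Gen 3 (rule 193): 111111111110011
Gen 4 (rule 54): 000000000001100
Gen 5 (rule 161): 111111111100001
Gen 6 (rule 158): 111111111010011
Gen 7 (rule 193): 011111111000001
Gen 8 (rule 54): 100000000100011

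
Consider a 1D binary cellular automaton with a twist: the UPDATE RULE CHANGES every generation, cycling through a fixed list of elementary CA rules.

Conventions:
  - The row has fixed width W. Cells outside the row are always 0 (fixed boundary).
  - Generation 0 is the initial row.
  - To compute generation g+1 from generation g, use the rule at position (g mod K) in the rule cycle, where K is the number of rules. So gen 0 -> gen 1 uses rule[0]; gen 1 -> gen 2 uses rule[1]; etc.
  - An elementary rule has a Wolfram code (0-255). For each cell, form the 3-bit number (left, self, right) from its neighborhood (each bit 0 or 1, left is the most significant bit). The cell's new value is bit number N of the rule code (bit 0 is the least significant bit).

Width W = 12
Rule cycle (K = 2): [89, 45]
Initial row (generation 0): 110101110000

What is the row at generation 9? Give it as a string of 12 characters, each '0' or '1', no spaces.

Gen 0: 110101110000
Gen 1 (rule 89): 110001011111
Gen 2 (rule 45): 100101110000
Gen 3 (rule 89): 010001011111
Gen 4 (rule 45): 010101110000
Gen 5 (rule 89): 000001011111
Gen 6 (rule 45): 111101110000
Gen 7 (rule 89): 100101011111
Gen 8 (rule 45): 100111110000
Gen 9 (rule 89): 010100011111

Answer: 010100011111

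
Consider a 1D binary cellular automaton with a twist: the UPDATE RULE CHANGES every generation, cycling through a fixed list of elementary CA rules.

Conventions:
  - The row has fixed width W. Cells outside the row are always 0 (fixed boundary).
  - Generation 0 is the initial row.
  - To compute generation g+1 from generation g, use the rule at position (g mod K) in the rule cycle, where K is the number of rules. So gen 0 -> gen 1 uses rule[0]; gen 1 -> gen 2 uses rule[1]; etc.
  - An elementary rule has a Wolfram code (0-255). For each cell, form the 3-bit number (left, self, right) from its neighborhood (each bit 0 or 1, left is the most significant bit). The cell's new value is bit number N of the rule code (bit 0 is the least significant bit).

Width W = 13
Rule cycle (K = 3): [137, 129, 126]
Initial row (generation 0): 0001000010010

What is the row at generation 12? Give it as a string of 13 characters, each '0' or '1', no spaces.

Gen 0: 0001000010010
Gen 1 (rule 137): 1100011000000
Gen 2 (rule 129): 0001000011111
Gen 3 (rule 126): 0011100110001
Gen 4 (rule 137): 1011000100100
Gen 5 (rule 129): 0000010000001
Gen 6 (rule 126): 0000111000011
Gen 7 (rule 137): 1110110011010
Gen 8 (rule 129): 0100000000000
Gen 9 (rule 126): 1110000000000
Gen 10 (rule 137): 1100111111111
Gen 11 (rule 129): 0000011111110
Gen 12 (rule 126): 0000110000011

Answer: 0000110000011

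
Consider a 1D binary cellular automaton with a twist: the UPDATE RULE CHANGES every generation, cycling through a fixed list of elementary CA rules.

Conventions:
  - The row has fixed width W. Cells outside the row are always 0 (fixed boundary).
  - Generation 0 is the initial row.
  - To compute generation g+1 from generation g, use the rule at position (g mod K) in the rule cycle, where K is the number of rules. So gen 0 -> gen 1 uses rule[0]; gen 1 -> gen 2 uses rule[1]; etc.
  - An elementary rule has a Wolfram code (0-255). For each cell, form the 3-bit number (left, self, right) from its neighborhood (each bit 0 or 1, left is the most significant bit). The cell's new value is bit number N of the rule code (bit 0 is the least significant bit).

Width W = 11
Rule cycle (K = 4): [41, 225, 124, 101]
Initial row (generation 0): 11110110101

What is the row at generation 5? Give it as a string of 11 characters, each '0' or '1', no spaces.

Gen 0: 11110110101
Gen 1 (rule 41): 10001101010
Gen 2 (rule 225): 00100110100
Gen 3 (rule 124): 00110111110
Gen 4 (rule 101): 10011000010
Gen 5 (rule 41): 00010011000

Answer: 00010011000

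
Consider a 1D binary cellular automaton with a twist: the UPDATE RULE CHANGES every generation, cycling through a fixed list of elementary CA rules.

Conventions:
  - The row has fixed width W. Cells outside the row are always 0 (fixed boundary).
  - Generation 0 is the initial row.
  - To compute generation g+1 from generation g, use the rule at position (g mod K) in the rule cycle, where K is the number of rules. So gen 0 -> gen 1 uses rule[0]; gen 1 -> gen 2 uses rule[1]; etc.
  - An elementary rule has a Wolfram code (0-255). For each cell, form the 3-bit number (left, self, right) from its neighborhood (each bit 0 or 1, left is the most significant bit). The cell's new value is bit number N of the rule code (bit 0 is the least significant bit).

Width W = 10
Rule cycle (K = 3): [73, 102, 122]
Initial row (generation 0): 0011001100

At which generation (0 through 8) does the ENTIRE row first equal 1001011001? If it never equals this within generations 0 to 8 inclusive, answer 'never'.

Answer: never

Derivation:
Gen 0: 0011001100
Gen 1 (rule 73): 1011001101
Gen 2 (rule 102): 1101010111
Gen 3 (rule 122): 1110101101
Gen 4 (rule 73): 1010001100
Gen 5 (rule 102): 1110010100
Gen 6 (rule 122): 1011101010
Gen 7 (rule 73): 0010100000
Gen 8 (rule 102): 0111100000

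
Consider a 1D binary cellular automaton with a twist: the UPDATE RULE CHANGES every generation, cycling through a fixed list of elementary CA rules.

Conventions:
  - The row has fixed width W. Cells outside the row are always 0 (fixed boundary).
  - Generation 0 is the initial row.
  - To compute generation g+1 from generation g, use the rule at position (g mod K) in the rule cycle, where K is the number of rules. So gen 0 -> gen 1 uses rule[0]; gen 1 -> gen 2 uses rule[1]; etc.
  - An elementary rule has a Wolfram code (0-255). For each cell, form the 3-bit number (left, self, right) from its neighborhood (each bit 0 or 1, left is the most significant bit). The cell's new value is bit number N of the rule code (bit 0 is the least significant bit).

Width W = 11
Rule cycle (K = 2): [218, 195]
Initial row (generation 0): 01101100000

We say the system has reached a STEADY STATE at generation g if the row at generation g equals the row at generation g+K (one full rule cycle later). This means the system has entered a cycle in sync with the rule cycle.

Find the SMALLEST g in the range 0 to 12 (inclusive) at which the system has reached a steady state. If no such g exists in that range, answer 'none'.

Answer: 5

Derivation:
Gen 0: 01101100000
Gen 1 (rule 218): 11101110000
Gen 2 (rule 195): 01100110111
Gen 3 (rule 218): 11111110111
Gen 4 (rule 195): 01111110011
Gen 5 (rule 218): 11111111111
Gen 6 (rule 195): 01111111111
Gen 7 (rule 218): 11111111111
Gen 8 (rule 195): 01111111111
Gen 9 (rule 218): 11111111111
Gen 10 (rule 195): 01111111111
Gen 11 (rule 218): 11111111111
Gen 12 (rule 195): 01111111111
Gen 13 (rule 218): 11111111111
Gen 14 (rule 195): 01111111111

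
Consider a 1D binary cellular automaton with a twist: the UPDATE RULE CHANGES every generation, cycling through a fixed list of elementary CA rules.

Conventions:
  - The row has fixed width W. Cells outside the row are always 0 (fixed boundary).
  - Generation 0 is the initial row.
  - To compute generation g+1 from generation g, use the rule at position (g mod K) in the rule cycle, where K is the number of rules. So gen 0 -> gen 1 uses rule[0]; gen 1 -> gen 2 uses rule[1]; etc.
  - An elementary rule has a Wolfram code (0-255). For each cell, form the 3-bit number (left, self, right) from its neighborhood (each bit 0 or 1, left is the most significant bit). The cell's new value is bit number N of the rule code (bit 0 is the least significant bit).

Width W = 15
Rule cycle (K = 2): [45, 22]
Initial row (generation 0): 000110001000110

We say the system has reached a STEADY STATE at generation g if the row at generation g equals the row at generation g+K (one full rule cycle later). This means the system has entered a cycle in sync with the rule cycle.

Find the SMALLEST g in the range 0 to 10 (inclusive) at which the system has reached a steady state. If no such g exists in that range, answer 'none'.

Gen 0: 000110001000110
Gen 1 (rule 45): 110100101010100
Gen 2 (rule 22): 000111101010110
Gen 3 (rule 45): 110100011111100
Gen 4 (rule 22): 000110100000010
Gen 5 (rule 45): 110101101111010
Gen 6 (rule 22): 000100000000011
Gen 7 (rule 45): 110101111111010
Gen 8 (rule 22): 000100000000011
Gen 9 (rule 45): 110101111111010
Gen 10 (rule 22): 000100000000011
Gen 11 (rule 45): 110101111111010
Gen 12 (rule 22): 000100000000011

Answer: 6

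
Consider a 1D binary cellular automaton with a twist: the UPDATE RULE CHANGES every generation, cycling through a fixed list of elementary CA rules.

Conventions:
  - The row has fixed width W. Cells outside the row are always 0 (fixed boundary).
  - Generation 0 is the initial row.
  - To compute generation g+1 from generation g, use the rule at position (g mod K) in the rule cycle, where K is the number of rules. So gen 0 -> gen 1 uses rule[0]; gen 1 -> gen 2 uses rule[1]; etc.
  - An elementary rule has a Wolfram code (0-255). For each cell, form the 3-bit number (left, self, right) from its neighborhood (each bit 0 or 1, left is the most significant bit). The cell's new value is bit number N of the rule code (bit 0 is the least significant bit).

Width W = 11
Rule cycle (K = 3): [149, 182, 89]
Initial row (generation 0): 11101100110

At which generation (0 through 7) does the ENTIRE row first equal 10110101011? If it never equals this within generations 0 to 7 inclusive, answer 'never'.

Gen 0: 11101100110
Gen 1 (rule 149): 01000010001
Gen 2 (rule 182): 11100111011
Gen 3 (rule 89): 10110101011
Gen 4 (rule 149): 10000101000
Gen 5 (rule 182): 11001111100
Gen 6 (rule 89): 11101000111
Gen 7 (rule 149): 01001110010

Answer: 3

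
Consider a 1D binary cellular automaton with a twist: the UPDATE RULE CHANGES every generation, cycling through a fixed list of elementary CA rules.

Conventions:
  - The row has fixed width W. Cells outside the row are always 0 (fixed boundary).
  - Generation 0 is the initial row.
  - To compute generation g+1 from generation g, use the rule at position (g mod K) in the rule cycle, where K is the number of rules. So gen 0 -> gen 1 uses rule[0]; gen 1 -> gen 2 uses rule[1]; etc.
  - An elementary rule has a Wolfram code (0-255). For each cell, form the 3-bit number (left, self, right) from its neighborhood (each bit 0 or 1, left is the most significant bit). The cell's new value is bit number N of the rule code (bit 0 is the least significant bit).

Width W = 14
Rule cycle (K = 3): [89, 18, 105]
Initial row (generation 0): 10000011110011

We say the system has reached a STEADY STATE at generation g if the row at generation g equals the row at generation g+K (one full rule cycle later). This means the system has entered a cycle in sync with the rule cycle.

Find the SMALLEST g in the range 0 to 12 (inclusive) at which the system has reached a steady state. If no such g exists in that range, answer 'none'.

Gen 0: 10000011110011
Gen 1 (rule 89): 01111010011011
Gen 2 (rule 18): 10000001100000
Gen 3 (rule 105): 00111101101111
Gen 4 (rule 89): 10100101101001
Gen 5 (rule 18): 00011000000110
Gen 6 (rule 105): 11011011110110
Gen 7 (rule 89): 11011010010111
Gen 8 (rule 18): 00000001100000
Gen 9 (rule 105): 11111101101111
Gen 10 (rule 89): 10000101101001
Gen 11 (rule 18): 01001000000110
Gen 12 (rule 105): 00000011110110
Gen 13 (rule 89): 11111010010111
Gen 14 (rule 18): 00000001100000
Gen 15 (rule 105): 11111101101111

Answer: none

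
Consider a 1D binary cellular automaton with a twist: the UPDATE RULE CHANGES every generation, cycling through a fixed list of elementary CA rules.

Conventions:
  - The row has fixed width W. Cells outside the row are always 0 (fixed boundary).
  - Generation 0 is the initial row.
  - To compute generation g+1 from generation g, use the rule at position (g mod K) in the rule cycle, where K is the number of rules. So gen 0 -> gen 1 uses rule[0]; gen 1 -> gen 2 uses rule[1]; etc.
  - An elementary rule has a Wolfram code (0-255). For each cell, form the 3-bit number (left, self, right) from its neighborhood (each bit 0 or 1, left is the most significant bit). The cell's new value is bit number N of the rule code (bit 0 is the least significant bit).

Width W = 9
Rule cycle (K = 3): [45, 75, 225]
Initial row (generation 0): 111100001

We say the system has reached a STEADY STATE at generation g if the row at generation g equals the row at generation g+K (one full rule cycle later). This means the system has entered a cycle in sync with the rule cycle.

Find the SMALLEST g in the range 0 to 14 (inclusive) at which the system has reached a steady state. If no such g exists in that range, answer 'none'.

Answer: 11

Derivation:
Gen 0: 111100001
Gen 1 (rule 45): 100001101
Gen 2 (rule 75): 001111100
Gen 3 (rule 225): 100111101
Gen 4 (rule 45): 100100011
Gen 5 (rule 75): 001001111
Gen 6 (rule 225): 100000111
Gen 7 (rule 45): 101110100
Gen 8 (rule 75): 001010001
Gen 9 (rule 225): 100100100
Gen 10 (rule 45): 100100101
Gen 11 (rule 75): 001001000
Gen 12 (rule 225): 100000011
Gen 13 (rule 45): 101111010
Gen 14 (rule 75): 001001000
Gen 15 (rule 225): 100000011
Gen 16 (rule 45): 101111010
Gen 17 (rule 75): 001001000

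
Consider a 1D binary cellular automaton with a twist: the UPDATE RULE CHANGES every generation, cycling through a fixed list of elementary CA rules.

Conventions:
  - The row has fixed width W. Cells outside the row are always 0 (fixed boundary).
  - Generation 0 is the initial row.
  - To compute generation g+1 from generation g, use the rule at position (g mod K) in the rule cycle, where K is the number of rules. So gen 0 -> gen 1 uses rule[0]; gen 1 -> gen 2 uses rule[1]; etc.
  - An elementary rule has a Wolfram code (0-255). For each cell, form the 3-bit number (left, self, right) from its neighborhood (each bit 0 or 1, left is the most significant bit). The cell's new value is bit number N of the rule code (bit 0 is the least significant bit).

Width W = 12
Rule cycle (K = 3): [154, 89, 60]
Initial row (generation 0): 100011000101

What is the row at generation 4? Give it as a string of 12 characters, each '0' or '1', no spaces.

Gen 0: 100011000101
Gen 1 (rule 154): 010110101000
Gen 2 (rule 89): 000110000111
Gen 3 (rule 60): 000101000100
Gen 4 (rule 154): 001000101010

Answer: 001000101010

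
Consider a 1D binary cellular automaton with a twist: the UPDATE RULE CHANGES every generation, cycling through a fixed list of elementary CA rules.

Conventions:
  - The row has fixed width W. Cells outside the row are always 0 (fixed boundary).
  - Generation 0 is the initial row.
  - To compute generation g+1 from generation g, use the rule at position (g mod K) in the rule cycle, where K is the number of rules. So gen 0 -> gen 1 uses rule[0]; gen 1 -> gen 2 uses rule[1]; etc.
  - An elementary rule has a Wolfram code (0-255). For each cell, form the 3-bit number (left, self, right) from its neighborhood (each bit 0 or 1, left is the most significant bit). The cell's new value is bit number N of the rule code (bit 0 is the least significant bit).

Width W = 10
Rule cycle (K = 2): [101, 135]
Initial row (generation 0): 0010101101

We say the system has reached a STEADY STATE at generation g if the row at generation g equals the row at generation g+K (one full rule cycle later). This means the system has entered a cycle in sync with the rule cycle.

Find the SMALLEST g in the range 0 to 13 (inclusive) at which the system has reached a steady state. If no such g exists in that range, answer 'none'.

Answer: none

Derivation:
Gen 0: 0010101101
Gen 1 (rule 101): 1011110111
Gen 2 (rule 135): 1001100010
Gen 3 (rule 101): 1000101010
Gen 4 (rule 135): 1011101010
Gen 5 (rule 101): 1100111110
Gen 6 (rule 135): 0001011100
Gen 7 (rule 101): 1101100101
Gen 8 (rule 135): 0000001101
Gen 9 (rule 101): 1111100111
Gen 10 (rule 135): 0111001010
Gen 11 (rule 101): 0001001110
Gen 12 (rule 135): 1111010100
Gen 13 (rule 101): 0001111101
Gen 14 (rule 135): 1110111001
Gen 15 (rule 101): 0011001001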